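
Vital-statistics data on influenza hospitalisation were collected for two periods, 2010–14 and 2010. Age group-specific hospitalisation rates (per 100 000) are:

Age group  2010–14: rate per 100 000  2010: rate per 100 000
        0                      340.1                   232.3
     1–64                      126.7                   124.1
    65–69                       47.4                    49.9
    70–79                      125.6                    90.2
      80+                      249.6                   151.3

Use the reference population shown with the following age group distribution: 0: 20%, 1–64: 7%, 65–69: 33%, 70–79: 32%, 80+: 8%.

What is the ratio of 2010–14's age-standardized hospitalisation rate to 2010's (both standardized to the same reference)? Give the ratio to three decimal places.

1.356

Standard weights: 0.20, 0.07, 0.33, 0.32, 0.08.
2010–14: 0.2000×340.1 + 0.0700×126.7 + 0.3300×47.4 + 0.3200×125.6 + 0.0800×249.6 = 152.6910 per 100 000.
2010: 0.2000×232.3 + 0.0700×124.1 + 0.3300×49.9 + 0.3200×90.2 + 0.0800×151.3 = 112.5820 per 100 000.
Ratio = 152.6910 ÷ 112.5820 = 1.35626.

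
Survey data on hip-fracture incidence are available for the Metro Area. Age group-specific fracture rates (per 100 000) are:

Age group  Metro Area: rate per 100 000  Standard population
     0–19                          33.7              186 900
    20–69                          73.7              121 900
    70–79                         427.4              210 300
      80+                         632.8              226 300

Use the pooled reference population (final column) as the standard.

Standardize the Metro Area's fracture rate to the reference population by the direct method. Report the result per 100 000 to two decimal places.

333.20

Standard total = 745 400; weights = 0.2507, 0.1635, 0.2821, 0.3036.
Standardized rate: 0.2507×33.7 + 0.1635×73.7 + 0.2821×427.4 + 0.3036×632.8 = 333.2002 per 100 000.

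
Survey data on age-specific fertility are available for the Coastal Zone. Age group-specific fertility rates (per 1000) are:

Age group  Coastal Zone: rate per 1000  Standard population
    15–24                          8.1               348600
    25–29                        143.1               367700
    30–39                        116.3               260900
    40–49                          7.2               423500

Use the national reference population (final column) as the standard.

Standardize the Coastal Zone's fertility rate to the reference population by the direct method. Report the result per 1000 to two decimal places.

63.42

Standard total = 1400700; weights = 0.2489, 0.2625, 0.1863, 0.3023.
Standardized rate: 0.2489×8.1 + 0.2625×143.1 + 0.1863×116.3 + 0.3023×7.2 = 63.4207 per 1000.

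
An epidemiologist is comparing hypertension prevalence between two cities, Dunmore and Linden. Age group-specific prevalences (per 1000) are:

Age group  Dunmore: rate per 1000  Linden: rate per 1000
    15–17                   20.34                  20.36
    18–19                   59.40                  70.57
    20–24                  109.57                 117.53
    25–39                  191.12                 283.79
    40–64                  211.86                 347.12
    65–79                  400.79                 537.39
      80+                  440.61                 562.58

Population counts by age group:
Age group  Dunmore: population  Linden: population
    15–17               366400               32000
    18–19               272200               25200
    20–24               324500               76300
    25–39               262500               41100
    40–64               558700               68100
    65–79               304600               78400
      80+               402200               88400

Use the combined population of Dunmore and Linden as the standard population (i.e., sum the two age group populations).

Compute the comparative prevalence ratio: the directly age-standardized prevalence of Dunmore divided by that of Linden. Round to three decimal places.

0.731

Combined standard total = 2900600; weights = 0.1374, 0.1025, 0.1382, 0.1047, 0.2161, 0.1320, 0.1691.
Dunmore: 0.1374×20.34 + 0.1025×59.40 + 0.1382×109.57 + 0.1047×191.12 + 0.2161×211.86 + 0.1320×400.79 + 0.1691×440.61 = 217.2545 per 1000.
Linden: 0.1374×20.36 + 0.1025×70.57 + 0.1382×117.53 + 0.1047×283.79 + 0.2161×347.12 + 0.1320×537.39 + 0.1691×562.58 = 297.0973 per 1000.
Ratio = 217.2545 ÷ 297.0973 = 0.73126.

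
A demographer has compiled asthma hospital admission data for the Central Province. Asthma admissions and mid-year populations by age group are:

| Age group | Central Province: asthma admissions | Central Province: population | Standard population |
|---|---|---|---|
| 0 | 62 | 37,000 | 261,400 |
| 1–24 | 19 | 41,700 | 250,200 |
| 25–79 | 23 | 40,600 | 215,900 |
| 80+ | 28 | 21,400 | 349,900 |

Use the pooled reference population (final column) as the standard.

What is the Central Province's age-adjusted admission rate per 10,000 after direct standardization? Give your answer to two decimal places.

10.51

Age-specific rates per 10,000 for the Central Province: 16.76, 4.56, 5.67, 13.08.
Standard total = 1,077,400; weights = 0.2426, 0.2322, 0.2004, 0.3248.
Standardized rate: 0.2426×16.76 + 0.2322×4.56 + 0.2004×5.67 + 0.3248×13.08 = 10.5081 per 10,000.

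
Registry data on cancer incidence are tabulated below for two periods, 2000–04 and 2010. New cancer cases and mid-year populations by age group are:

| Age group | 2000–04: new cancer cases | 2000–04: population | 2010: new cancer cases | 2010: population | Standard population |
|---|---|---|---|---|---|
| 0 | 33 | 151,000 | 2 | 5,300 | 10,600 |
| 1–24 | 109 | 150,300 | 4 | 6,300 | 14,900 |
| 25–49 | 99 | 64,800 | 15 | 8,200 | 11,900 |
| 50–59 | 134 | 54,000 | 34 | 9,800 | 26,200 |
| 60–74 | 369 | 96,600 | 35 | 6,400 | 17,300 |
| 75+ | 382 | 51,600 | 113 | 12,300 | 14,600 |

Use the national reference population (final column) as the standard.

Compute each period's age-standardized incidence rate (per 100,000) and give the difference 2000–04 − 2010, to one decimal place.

-88.4

Age-specific rates per 100,000 for 2000–04: 21.85, 72.52, 152.78, 248.15, 381.99, 740.31.
For 2010: 37.74, 63.49, 182.93, 346.94, 546.88, 918.70.
Standard total = 95,500; weights = 0.1110, 0.1560, 0.1246, 0.2743, 0.1812, 0.1529.
2000–04: 0.1110×21.85 + 0.1560×72.52 + 0.1246×152.78 + 0.2743×248.15 + 0.1812×381.99 + 0.1529×740.31 = 283.2322 per 100,000.
2010: 0.1110×37.74 + 0.1560×63.49 + 0.1246×182.93 + 0.2743×346.94 + 0.1812×546.88 + 0.1529×918.70 = 371.5875 per 100,000.
Difference = 283.2322 − 371.5875 = -88.3552.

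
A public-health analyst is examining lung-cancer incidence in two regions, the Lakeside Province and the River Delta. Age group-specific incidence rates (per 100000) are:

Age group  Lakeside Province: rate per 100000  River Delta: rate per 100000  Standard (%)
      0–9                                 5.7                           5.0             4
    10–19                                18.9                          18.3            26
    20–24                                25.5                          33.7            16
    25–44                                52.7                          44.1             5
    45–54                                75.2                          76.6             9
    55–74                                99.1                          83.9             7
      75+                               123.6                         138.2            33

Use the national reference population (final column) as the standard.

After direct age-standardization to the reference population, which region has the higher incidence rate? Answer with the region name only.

River Delta

Standard weights: 0.04, 0.26, 0.16, 0.05, 0.09, 0.07, 0.33.
The Lakeside Province: 0.0400×5.7 + 0.2600×18.9 + 0.1600×25.5 + 0.0500×52.7 + 0.0900×75.2 + 0.0700×99.1 + 0.3300×123.6 = 66.3500 per 100000.
The River Delta: 0.0400×5.0 + 0.2600×18.3 + 0.1600×33.7 + 0.0500×44.1 + 0.0900×76.6 + 0.0700×83.9 + 0.3300×138.2 = 70.9280 per 100000.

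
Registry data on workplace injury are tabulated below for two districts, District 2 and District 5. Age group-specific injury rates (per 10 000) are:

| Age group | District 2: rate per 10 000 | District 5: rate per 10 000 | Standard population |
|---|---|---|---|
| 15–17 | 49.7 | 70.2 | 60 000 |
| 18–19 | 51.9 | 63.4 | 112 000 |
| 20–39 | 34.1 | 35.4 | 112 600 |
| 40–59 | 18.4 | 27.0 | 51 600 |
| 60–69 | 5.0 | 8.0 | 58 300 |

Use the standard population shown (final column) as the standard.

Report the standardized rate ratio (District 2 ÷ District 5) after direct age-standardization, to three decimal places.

Standard total = 394 500; weights = 0.1521, 0.2839, 0.2854, 0.1308, 0.1478.
District 2: 0.1521×49.7 + 0.2839×51.9 + 0.2854×34.1 + 0.1308×18.4 + 0.1478×5.0 = 35.1721 per 10 000.
District 5: 0.1521×70.2 + 0.2839×63.4 + 0.2854×35.4 + 0.1308×27.0 + 0.1478×8.0 = 43.4941 per 10 000.
Ratio = 35.1721 ÷ 43.4941 = 0.80866.

0.809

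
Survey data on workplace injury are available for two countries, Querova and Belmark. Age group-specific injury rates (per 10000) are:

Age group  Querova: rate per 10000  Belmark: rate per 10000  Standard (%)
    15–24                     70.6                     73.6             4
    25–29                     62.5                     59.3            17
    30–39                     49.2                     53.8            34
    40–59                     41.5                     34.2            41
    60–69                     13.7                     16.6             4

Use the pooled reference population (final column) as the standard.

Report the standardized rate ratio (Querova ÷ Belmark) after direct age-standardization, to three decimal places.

1.038

Standard weights: 0.04, 0.17, 0.34, 0.41, 0.04.
Querova: 0.0400×70.6 + 0.1700×62.5 + 0.3400×49.2 + 0.4100×41.5 + 0.0400×13.7 = 47.7400 per 10000.
Belmark: 0.0400×73.6 + 0.1700×59.3 + 0.3400×53.8 + 0.4100×34.2 + 0.0400×16.6 = 46.0030 per 10000.
Ratio = 47.7400 ÷ 46.0030 = 1.03776.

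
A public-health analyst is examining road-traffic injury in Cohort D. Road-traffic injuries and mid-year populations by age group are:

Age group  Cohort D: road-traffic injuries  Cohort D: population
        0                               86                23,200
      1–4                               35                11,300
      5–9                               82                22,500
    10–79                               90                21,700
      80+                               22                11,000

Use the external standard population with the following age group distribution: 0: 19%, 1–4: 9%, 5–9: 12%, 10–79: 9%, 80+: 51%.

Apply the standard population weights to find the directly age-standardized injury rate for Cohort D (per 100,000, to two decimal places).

281.37

Age-specific rates per 100,000 for Cohort D: 370.69, 309.73, 364.44, 414.75, 200.00.
Standard weights: 0.19, 0.09, 0.12, 0.09, 0.51.
Standardized rate: 0.1900×370.69 + 0.0900×309.73 + 0.1200×364.44 + 0.0900×414.75 + 0.5100×200.00 = 281.3677 per 100,000.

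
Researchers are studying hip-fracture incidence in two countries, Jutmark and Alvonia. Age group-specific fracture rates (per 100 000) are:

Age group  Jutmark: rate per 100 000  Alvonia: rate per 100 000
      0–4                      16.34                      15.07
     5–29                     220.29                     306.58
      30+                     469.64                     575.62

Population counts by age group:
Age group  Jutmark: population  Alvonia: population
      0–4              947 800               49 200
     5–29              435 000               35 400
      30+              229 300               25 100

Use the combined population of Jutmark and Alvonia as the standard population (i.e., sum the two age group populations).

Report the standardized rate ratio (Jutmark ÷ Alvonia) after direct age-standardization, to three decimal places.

0.783

Combined standard total = 1 721 800; weights = 0.5790, 0.2732, 0.1478.
Jutmark: 0.5790×16.34 + 0.2732×220.29 + 0.1478×469.64 = 139.0358 per 100 000.
Alvonia: 0.5790×15.07 + 0.2732×306.58 + 0.1478×575.62 = 177.5338 per 100 000.
Ratio = 139.0358 ÷ 177.5338 = 0.78315.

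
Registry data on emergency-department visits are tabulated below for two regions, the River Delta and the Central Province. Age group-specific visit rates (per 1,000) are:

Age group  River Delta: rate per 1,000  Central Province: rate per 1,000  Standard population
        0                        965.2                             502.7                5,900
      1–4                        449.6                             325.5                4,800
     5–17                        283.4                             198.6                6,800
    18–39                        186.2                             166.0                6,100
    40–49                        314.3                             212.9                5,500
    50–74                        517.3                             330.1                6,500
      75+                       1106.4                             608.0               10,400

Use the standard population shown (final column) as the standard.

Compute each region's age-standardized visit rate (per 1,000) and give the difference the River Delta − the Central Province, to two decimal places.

238.74

Standard total = 46,000; weights = 0.1283, 0.1043, 0.1478, 0.1326, 0.1196, 0.1413, 0.2261.
The River Delta: 0.1283×965.2 + 0.1043×449.6 + 0.1478×283.4 + 0.1326×186.2 + 0.1196×314.3 + 0.1413×517.3 + 0.2261×1106.4 = 598.1165 per 1,000.
The Central Province: 0.1283×502.7 + 0.1043×325.5 + 0.1478×198.6 + 0.1326×166.0 + 0.1196×212.9 + 0.1413×330.1 + 0.2261×608.0 = 359.3741 per 1,000.
Difference = 598.1165 − 359.3741 = 238.7424.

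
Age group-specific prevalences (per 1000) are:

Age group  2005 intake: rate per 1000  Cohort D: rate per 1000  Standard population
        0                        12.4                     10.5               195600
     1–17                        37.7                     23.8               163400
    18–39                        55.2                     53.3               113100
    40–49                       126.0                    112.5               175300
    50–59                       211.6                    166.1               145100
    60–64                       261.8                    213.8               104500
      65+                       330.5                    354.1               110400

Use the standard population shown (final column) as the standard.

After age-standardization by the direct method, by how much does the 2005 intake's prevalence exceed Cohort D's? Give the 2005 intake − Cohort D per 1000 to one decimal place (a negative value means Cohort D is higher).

Standard total = 1007400; weights = 0.1942, 0.1622, 0.1123, 0.1740, 0.1440, 0.1037, 0.1096.
The 2005 intake: 0.1942×12.4 + 0.1622×37.7 + 0.1123×55.2 + 0.1740×126.0 + 0.1440×211.6 + 0.1037×261.8 + 0.1096×330.5 = 130.4993 per 1000.
Cohort D: 0.1942×10.5 + 0.1622×23.8 + 0.1123×53.3 + 0.1740×112.5 + 0.1440×166.1 + 0.1037×213.8 + 0.1096×354.1 = 116.3669 per 1000.
Difference = 130.4993 − 116.3669 = 14.1324.

14.1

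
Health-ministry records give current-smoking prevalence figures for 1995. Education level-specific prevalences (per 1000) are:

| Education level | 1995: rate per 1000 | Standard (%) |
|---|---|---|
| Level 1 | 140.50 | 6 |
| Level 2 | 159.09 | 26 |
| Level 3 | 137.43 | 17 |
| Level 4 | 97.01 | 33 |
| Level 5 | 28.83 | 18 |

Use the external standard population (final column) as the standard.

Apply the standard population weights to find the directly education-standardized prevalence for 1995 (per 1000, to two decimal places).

Standard weights: 0.06, 0.26, 0.17, 0.33, 0.18.
Standardized rate: 0.0600×140.50 + 0.2600×159.09 + 0.1700×137.43 + 0.3300×97.01 + 0.1800×28.83 = 110.3592 per 1000.

110.36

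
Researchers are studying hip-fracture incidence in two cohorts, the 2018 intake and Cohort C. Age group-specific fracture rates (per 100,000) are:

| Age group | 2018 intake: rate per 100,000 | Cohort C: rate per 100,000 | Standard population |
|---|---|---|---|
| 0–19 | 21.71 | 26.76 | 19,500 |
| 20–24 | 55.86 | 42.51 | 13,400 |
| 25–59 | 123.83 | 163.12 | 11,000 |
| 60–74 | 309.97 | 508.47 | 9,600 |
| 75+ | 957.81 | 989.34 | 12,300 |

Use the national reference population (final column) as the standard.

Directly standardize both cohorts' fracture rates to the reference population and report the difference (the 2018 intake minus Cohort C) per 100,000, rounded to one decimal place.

Standard total = 65,800; weights = 0.2964, 0.2036, 0.1672, 0.1459, 0.1869.
The 2018 intake: 0.2964×21.71 + 0.2036×55.86 + 0.1672×123.83 + 0.1459×309.97 + 0.1869×957.81 = 262.7777 per 100,000.
Cohort C: 0.2964×26.76 + 0.2036×42.51 + 0.1672×163.12 + 0.1459×508.47 + 0.1869×989.34 = 302.9782 per 100,000.
Difference = 262.7777 − 302.9782 = -40.2005.

-40.2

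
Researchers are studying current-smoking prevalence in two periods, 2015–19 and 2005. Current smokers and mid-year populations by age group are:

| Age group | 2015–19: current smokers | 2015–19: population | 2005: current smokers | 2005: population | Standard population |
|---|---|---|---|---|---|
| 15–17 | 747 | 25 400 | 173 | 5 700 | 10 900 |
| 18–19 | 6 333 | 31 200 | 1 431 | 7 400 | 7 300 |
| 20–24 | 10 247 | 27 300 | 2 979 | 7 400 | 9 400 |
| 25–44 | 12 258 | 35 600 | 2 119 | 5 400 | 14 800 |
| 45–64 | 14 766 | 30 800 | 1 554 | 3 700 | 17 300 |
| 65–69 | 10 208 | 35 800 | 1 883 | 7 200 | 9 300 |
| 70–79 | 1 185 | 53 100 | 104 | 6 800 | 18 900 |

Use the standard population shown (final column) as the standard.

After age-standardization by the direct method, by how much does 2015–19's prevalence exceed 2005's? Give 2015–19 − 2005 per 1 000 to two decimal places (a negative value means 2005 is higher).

5.38

Age-specific rates per 1 000 for 2015–19: 29.409, 202.981, 375.348, 344.326, 479.416, 285.140, 22.316.
For 2005: 30.351, 193.378, 402.568, 392.407, 420.000, 261.528, 15.294.
Standard total = 87 900; weights = 0.1240, 0.0830, 0.1069, 0.1684, 0.1968, 0.1058, 0.2150.
2015–19: 0.1240×29.409 + 0.0830×202.981 + 0.1069×375.348 + 0.1684×344.326 + 0.1968×479.416 + 0.1058×285.140 + 0.2150×22.316 = 247.9418 per 1 000.
2005: 0.1240×30.351 + 0.0830×193.378 + 0.1069×402.568 + 0.1684×392.407 + 0.1968×420.000 + 0.1058×261.528 + 0.2150×15.294 = 242.5656 per 1 000.
Difference = 247.9418 − 242.5656 = 5.3762.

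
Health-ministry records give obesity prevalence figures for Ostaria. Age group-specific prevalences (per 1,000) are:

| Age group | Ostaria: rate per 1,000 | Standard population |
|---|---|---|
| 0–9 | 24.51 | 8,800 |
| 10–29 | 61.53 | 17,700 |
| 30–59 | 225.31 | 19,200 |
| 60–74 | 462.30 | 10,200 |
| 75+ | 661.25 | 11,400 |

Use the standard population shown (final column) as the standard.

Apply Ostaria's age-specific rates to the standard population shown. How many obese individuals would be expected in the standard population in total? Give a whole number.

Expected obese individuals = Σ (standard pop × age-specific rate ÷ 1,000)
= 8,800×24.51/1,000 + 17,700×61.53/1,000 + 19,200×225.31/1,000 + 10,200×462.30/1,000 + 11,400×661.25/1,000
= 215.69 + 1089.08 + 4325.95 + 4715.46 + 7538.25 = 17884.43.

17884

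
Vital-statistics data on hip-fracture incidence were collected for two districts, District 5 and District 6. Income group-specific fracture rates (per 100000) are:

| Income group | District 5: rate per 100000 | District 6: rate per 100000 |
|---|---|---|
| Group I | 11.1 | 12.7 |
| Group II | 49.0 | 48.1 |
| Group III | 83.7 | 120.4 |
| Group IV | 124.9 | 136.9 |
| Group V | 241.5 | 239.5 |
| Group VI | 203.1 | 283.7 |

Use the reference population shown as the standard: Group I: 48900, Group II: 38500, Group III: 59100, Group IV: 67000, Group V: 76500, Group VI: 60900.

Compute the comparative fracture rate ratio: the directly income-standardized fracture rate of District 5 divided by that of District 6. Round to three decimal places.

0.857

Standard total = 350900; weights = 0.1394, 0.1097, 0.1684, 0.1909, 0.2180, 0.1736.
District 5: 0.1394×11.1 + 0.1097×49.0 + 0.1684×83.7 + 0.1909×124.9 + 0.2180×241.5 + 0.1736×203.1 = 132.7666 per 100000.
District 6: 0.1394×12.7 + 0.1097×48.1 + 0.1684×120.4 + 0.1909×136.9 + 0.2180×239.5 + 0.1736×283.7 = 154.9156 per 100000.
Ratio = 132.7666 ÷ 154.9156 = 0.85703.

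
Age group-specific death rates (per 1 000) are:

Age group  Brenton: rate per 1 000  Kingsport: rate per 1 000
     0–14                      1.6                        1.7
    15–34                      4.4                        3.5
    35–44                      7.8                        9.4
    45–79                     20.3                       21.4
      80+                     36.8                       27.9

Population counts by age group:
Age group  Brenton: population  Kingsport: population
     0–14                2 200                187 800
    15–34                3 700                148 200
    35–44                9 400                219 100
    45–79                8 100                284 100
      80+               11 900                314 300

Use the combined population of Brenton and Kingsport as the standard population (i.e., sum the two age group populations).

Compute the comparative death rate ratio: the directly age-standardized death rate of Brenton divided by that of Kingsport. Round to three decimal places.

1.127

Combined standard total = 1 188 800; weights = 0.1598, 0.1278, 0.1922, 0.2458, 0.2744.
Brenton: 0.1598×1.6 + 0.1278×4.4 + 0.1922×7.8 + 0.2458×20.3 + 0.2744×36.8 = 17.4045 per 1 000.
Kingsport: 0.1598×1.7 + 0.1278×3.5 + 0.1922×9.4 + 0.2458×21.4 + 0.2744×27.9 = 15.4413 per 1 000.
Ratio = 17.4045 ÷ 15.4413 = 1.12714.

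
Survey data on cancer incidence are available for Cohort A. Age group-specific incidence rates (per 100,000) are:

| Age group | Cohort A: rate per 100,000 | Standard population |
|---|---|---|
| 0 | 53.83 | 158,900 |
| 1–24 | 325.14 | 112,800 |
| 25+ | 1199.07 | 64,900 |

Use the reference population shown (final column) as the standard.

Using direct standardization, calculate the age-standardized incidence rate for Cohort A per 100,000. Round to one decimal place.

Standard total = 336,600; weights = 0.4721, 0.3351, 0.1928.
Standardized rate: 0.4721×53.83 + 0.3351×325.14 + 0.1928×1199.07 = 365.5645 per 100,000.

365.6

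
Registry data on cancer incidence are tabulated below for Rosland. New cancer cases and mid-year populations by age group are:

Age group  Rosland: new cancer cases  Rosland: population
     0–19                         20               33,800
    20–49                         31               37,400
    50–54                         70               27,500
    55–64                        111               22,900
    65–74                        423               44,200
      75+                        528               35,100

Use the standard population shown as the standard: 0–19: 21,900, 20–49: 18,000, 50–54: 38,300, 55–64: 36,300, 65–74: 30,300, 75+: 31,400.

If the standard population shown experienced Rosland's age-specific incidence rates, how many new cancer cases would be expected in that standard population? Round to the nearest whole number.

Age-specific rates per 100,000 for Rosland: 59.17, 82.89, 254.55, 484.72, 957.01, 1504.27.
Expected new cancer cases = Σ (standard pop × age-specific rate ÷ 100,000)
= 21,900×59.17/100,000 + 18,000×82.89/100,000 + 38,300×254.55/100,000 + 36,300×484.72/100,000 + 30,300×957.01/100,000 + 31,400×1504.27/100,000
= 12.96 + 14.92 + 97.49 + 175.95 + 289.98 + 472.34 = 1063.64.

1064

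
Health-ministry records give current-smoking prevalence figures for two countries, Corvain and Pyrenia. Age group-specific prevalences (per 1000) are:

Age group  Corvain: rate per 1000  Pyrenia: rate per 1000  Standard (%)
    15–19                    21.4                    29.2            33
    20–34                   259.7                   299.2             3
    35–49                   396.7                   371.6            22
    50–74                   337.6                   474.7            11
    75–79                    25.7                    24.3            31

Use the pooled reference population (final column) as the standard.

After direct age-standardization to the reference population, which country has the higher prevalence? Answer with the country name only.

Pyrenia

Standard weights: 0.33, 0.03, 0.22, 0.11, 0.31.
Corvain: 0.3300×21.4 + 0.0300×259.7 + 0.2200×396.7 + 0.1100×337.6 + 0.3100×25.7 = 147.2300 per 1000.
Pyrenia: 0.3300×29.2 + 0.0300×299.2 + 0.2200×371.6 + 0.1100×474.7 + 0.3100×24.3 = 160.1140 per 1000.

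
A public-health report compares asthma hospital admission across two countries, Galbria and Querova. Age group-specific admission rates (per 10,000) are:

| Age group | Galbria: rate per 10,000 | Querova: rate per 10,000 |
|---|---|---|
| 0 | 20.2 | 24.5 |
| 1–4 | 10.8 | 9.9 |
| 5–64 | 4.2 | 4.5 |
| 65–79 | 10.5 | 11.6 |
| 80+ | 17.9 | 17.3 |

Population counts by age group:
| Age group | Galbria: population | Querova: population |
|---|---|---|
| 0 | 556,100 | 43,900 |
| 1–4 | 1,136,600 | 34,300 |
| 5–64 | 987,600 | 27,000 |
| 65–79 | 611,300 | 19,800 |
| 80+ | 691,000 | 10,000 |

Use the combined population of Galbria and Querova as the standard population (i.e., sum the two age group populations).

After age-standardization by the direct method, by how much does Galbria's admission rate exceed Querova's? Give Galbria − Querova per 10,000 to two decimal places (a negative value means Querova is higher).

Combined standard total = 4,117,600; weights = 0.1457, 0.2844, 0.2464, 0.1533, 0.1702.
Galbria: 0.1457×20.2 + 0.2844×10.8 + 0.2464×4.2 + 0.1533×10.5 + 0.1702×17.9 = 11.7062 per 10,000.
Querova: 0.1457×24.5 + 0.2844×9.9 + 0.2464×4.5 + 0.1533×11.6 + 0.1702×17.3 = 12.2172 per 10,000.
Difference = 11.7062 − 12.2172 = -0.5110.

-0.51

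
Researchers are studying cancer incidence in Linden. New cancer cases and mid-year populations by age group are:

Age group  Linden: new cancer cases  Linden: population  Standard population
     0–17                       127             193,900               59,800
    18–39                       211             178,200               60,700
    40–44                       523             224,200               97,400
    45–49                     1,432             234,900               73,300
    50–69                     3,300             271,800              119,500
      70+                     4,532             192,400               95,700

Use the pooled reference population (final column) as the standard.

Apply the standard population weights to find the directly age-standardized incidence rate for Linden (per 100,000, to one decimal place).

Age-specific rates per 100,000 for Linden: 65.50, 118.41, 233.27, 609.62, 1214.13, 2355.51.
Standard total = 506,400; weights = 0.1181, 0.1199, 0.1923, 0.1447, 0.2360, 0.1890.
Standardized rate: 0.1181×65.50 + 0.1199×118.41 + 0.1923×233.27 + 0.1447×609.62 + 0.2360×1214.13 + 0.1890×2355.51 = 886.6917 per 100,000.

886.7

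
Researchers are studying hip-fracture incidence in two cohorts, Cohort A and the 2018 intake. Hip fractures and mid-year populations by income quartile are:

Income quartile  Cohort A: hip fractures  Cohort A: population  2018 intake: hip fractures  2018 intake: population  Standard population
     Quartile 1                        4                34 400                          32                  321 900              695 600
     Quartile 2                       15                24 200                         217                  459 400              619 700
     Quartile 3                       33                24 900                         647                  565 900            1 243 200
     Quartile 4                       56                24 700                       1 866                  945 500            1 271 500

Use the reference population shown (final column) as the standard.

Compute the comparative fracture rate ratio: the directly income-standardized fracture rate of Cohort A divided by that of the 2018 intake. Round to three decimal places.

1.164

Income-specific rates per 100 000 for Cohort A: 11.63, 61.98, 132.53, 226.72.
For the 2018 intake: 9.94, 47.24, 114.33, 197.36.
Standard total = 3 830 000; weights = 0.1816, 0.1618, 0.3246, 0.3320.
Cohort A: 0.1816×11.63 + 0.1618×61.98 + 0.3246×132.53 + 0.3320×226.72 = 130.4272 per 100 000.
The 2018 intake: 0.1816×9.94 + 0.1618×47.24 + 0.3246×114.33 + 0.3320×197.36 = 112.0787 per 100 000.
Ratio = 130.4272 ÷ 112.0787 = 1.16371.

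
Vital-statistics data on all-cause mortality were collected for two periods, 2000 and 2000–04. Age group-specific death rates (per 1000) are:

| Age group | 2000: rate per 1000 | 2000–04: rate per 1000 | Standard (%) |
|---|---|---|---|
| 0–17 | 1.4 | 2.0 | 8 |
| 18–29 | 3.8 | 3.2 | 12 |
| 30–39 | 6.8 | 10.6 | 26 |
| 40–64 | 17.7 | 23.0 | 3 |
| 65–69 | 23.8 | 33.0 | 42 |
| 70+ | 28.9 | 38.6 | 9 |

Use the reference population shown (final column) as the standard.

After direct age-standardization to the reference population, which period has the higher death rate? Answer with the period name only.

Standard weights: 0.08, 0.12, 0.26, 0.03, 0.42, 0.09.
2000: 0.0800×1.4 + 0.1200×3.8 + 0.2600×6.8 + 0.0300×17.7 + 0.4200×23.8 + 0.0900×28.9 = 15.4640 per 1000.
2000–04: 0.0800×2.0 + 0.1200×3.2 + 0.2600×10.6 + 0.0300×23.0 + 0.4200×33.0 + 0.0900×38.6 = 21.3240 per 1000.

2000–04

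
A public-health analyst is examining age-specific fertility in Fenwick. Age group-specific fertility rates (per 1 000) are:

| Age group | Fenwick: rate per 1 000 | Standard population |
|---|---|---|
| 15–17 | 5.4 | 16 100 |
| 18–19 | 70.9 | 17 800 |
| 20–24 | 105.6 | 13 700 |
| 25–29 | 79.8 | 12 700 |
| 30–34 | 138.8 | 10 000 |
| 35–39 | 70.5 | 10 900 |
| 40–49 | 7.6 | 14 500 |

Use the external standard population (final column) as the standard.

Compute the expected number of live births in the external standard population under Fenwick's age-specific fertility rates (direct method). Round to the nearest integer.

Expected live births = Σ (standard pop × age-specific rate ÷ 1 000)
= 16 100×5.4/1 000 + 17 800×70.9/1 000 + 13 700×105.6/1 000 + 12 700×79.8/1 000 + 10 000×138.8/1 000 + 10 900×70.5/1 000 + 14 500×7.6/1 000
= 86.94 + 1262.02 + 1446.72 + 1013.46 + 1388.00 + 768.45 + 110.20 = 6075.79.

6076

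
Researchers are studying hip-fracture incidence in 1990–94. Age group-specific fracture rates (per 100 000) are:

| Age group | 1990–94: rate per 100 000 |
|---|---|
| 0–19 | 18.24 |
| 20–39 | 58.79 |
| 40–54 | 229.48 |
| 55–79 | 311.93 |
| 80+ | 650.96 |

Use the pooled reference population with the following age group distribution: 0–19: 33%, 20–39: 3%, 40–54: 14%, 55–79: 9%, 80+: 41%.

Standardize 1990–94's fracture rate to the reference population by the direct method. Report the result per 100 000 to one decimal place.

334.9

Standard weights: 0.33, 0.03, 0.14, 0.09, 0.41.
Standardized rate: 0.3300×18.24 + 0.0300×58.79 + 0.1400×229.48 + 0.0900×311.93 + 0.4100×650.96 = 334.8774 per 100 000.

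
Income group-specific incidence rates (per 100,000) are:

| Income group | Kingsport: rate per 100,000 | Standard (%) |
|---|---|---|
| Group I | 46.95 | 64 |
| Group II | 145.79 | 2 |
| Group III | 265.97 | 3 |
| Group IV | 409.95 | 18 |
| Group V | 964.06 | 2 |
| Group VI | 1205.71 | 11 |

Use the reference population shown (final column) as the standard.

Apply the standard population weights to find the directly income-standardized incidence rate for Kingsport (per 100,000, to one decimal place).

266.6

Standard weights: 0.64, 0.02, 0.03, 0.18, 0.02, 0.11.
Standardized rate: 0.6400×46.95 + 0.0200×145.79 + 0.0300×265.97 + 0.1800×409.95 + 0.0200×964.06 + 0.1100×1205.71 = 266.6432 per 100,000.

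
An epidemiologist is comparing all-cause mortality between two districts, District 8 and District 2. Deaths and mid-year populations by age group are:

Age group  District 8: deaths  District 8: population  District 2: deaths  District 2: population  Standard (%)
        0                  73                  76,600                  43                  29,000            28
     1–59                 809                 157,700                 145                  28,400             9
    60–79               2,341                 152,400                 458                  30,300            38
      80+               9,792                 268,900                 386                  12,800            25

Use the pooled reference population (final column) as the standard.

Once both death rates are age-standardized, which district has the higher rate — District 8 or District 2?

Age-specific rates per 100,000 for District 8: 95.30, 513.00, 1536.09, 3641.50.
For District 2: 148.28, 510.56, 1511.55, 3015.62.
Standard weights: 0.28, 0.09, 0.38, 0.25.
District 8: 0.2800×95.30 + 0.0900×513.00 + 0.3800×1536.09 + 0.2500×3641.50 = 1566.9435 per 100,000.
District 2: 0.2800×148.28 + 0.0900×510.56 + 0.3800×1511.55 + 0.2500×3015.62 = 1415.7636 per 100,000.

District 8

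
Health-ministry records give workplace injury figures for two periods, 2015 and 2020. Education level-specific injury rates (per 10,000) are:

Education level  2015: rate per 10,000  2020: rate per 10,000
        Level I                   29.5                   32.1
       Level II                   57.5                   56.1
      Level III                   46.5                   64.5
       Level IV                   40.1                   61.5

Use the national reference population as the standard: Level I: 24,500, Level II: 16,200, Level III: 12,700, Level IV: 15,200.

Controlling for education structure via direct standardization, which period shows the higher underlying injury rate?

2020

Standard total = 68,600; weights = 0.3571, 0.2362, 0.1851, 0.2216.
2015: 0.3571×29.5 + 0.2362×57.5 + 0.1851×46.5 + 0.2216×40.1 = 41.6082 per 10,000.
2020: 0.3571×32.1 + 0.2362×56.1 + 0.1851×64.5 + 0.2216×61.5 = 50.2802 per 10,000.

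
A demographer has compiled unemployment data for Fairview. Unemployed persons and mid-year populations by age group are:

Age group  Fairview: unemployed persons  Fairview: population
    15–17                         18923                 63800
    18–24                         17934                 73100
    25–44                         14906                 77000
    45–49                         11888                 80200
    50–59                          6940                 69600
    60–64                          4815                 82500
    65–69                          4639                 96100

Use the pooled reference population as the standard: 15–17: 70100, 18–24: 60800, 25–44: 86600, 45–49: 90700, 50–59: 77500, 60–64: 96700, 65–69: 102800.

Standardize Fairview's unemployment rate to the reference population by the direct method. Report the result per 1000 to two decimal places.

143.97

Age-specific rates per 1000 for Fairview: 296.599, 245.335, 193.584, 148.229, 99.713, 58.364, 48.273.
Standard total = 585200; weights = 0.1198, 0.1039, 0.1480, 0.1550, 0.1324, 0.1652, 0.1757.
Standardized rate: 0.1198×296.599 + 0.1039×245.335 + 0.1480×193.584 + 0.1550×148.229 + 0.1324×99.713 + 0.1652×58.364 + 0.1757×48.273 = 143.9691 per 1000.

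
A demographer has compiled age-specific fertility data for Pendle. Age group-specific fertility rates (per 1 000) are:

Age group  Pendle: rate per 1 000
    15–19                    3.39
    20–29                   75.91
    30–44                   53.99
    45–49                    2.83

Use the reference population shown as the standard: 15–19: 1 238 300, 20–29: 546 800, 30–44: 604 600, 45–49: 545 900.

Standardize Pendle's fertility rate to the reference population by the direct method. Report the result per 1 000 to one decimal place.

27.2

Standard total = 2 935 600; weights = 0.4218, 0.1863, 0.2060, 0.1860.
Standardized rate: 0.4218×3.39 + 0.1863×75.91 + 0.2060×53.99 + 0.1860×2.83 = 27.2151 per 1 000.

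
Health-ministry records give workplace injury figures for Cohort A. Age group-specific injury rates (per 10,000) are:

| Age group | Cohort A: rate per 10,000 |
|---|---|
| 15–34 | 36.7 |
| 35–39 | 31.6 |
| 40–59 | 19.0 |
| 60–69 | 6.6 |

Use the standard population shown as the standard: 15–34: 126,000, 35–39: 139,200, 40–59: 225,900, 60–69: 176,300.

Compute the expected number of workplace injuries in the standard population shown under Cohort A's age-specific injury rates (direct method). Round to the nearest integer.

1448

Expected workplace injuries = Σ (standard pop × age-specific rate ÷ 10,000)
= 126,000×36.7/10,000 + 139,200×31.6/10,000 + 225,900×19.0/10,000 + 176,300×6.6/10,000
= 462.42 + 439.87 + 429.21 + 116.36 = 1447.86.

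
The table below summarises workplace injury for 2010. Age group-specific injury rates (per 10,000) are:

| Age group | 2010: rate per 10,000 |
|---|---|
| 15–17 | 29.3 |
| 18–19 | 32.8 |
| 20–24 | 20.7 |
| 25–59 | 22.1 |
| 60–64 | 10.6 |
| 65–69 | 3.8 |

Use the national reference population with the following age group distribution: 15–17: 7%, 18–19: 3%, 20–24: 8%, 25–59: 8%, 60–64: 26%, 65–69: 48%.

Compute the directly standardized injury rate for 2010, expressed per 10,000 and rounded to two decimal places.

Standard weights: 0.07, 0.03, 0.08, 0.08, 0.26, 0.48.
Standardized rate: 0.0700×29.3 + 0.0300×32.8 + 0.0800×20.7 + 0.0800×22.1 + 0.2600×10.6 + 0.4800×3.8 = 11.0390 per 10,000.

11.04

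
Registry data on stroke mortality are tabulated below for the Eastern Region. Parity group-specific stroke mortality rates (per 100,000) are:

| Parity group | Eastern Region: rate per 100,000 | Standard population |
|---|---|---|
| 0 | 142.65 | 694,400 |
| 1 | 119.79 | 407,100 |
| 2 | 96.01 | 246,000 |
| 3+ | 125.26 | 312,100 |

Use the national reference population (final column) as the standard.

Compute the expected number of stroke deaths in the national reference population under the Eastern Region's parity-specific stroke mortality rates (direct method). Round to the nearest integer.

2105

Expected stroke deaths = Σ (standard pop × parity-specific rate ÷ 100,000)
= 694,400×142.65/100,000 + 407,100×119.79/100,000 + 246,000×96.01/100,000 + 312,100×125.26/100,000
= 990.56 + 487.67 + 236.18 + 390.94 = 2105.35.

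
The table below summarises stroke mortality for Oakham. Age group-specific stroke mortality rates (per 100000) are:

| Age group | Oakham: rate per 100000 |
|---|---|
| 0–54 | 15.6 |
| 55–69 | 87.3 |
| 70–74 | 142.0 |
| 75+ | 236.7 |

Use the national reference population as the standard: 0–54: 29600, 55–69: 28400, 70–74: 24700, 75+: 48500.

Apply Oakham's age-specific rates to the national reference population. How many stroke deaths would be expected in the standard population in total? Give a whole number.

Expected stroke deaths = Σ (standard pop × age-specific rate ÷ 100000)
= 29600×15.6/100000 + 28400×87.3/100000 + 24700×142.0/100000 + 48500×236.7/100000
= 4.62 + 24.79 + 35.07 + 114.80 = 179.28.

179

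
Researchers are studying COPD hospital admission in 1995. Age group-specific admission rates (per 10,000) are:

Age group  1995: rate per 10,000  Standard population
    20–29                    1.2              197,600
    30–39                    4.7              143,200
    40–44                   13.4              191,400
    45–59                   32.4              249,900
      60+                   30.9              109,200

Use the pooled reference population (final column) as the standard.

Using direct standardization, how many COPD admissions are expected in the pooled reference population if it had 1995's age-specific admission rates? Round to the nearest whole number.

Expected COPD admissions = Σ (standard pop × age-specific rate ÷ 10,000)
= 197,600×1.2/10,000 + 143,200×4.7/10,000 + 191,400×13.4/10,000 + 249,900×32.4/10,000 + 109,200×30.9/10,000
= 23.71 + 67.30 + 256.48 + 809.68 + 337.43 = 1494.60.

1495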